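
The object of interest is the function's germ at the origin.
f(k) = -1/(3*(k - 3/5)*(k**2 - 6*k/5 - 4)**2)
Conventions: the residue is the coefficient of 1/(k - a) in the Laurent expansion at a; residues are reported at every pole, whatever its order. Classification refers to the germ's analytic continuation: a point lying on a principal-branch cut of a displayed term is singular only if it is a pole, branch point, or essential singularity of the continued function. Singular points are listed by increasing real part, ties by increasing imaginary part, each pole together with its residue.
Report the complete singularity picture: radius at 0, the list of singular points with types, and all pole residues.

Denominator factor (k**2 - 6*k/5 - 4)^2: discriminant 436/25, real irrational roots 3/5 + (1/5)*sqrt(109) and 3/5 - (1/5)*sqrt(109); poles of order 2, moduli 3/5 + (1/5)*sqrt(109) and -3/5 + (1/5)*sqrt(109).
Denominator factor (k - 3/5): pole of order 1 at 3/5, modulus 3/5.
The radius of convergence is the smallest modulus among the singular points: 3/5.
The factor k**2 - 6*k/5 - 4 splits as (k - a)(k - a') with a = 3/5 - (1/5)*sqrt(109), a' = 3/5 + (1/5)*sqrt(109). At the order-2 pole a set g(k) = (k - a)^2*f(k) = [-1/(3*(k - 3/5))] / (k - a')^2.
Order-2 pole: residue = g'(a); g'(3/5 - (1/5)*sqrt(109)) = 625/71286, so the residue is 625/71286.
At the order-1 pole 3/5 set g(k) = (k - (3/5))*f(k) = -1/(3*(k**2 - 6*k/5 - 4)**2).
Simple pole: residue = g(a) at a = 3/5, which is -625/35643.
The factor k**2 - 6*k/5 - 4 splits as (k - a)(k - a') with a = 3/5 + (1/5)*sqrt(109), a' = 3/5 - (1/5)*sqrt(109). At the order-2 pole a set g(k) = (k - a)^2*f(k) = [-1/(3*(k - 3/5))] / (k - a')^2.
Order-2 pole: residue = g'(a); g'(3/5 + (1/5)*sqrt(109)) = 625/71286, so the residue is 625/71286.
List the singular points by increasing real part (a conjugate pair: the negative imaginary part first).

Radius of convergence at 0: 3/5.
At 3/5 - (1/5)*sqrt(109): a pole of order 2; residue 625/71286.
At 3/5: a pole of order 1; residue -625/35643.
At 3/5 + (1/5)*sqrt(109): a pole of order 2; residue 625/71286.


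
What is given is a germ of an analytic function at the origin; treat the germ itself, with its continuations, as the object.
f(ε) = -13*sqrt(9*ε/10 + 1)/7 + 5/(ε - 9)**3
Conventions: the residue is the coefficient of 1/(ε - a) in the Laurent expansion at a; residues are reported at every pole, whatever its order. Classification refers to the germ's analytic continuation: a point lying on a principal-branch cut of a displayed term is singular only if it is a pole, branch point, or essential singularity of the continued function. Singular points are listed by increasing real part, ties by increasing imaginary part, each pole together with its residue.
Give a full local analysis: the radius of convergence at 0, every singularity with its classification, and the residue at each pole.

Radius of convergence at 0: 10/9.
At -10/9: an algebraic (square-root) branch point.
At 9: a pole of order 3; residue 0.

Denominator factor (ε - 9)^3: pole of order 3 at 9, modulus 9.
Branch term (-13/7)*sqrt(1 - ε/(-10/9)): its argument vanishes at ε = -10/9, a square-root branch point, modulus 10/9.
The radius of convergence is the smallest modulus among the singular points: 10/9.
The branch term is analytic at 9 and contributes nothing to the residue; only the rational part matters.
At the order-3 pole 9 set g(ε) = (ε - (9))^3*(rational part) = 5.
Order-3 pole: residue = g''(a)/2; g''(9) = 0, so the residue is 0.
List the singular points by increasing real part (a conjugate pair: the negative imaginary part first).


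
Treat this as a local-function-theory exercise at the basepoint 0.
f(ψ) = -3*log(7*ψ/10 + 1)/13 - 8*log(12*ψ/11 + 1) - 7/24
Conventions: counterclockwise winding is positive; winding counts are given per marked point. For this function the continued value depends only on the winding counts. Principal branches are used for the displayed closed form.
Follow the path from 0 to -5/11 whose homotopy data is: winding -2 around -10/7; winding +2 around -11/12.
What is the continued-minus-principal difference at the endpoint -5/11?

Continued minus principal equals -(404/13)*pi*i.

The rational part is single-valued and drops out of the difference; each branch term changes only by its own monodromy.
(-8)*log(1 - ψ/(-11/12)): each positive loop around -11/12 adds 2*pi*i to the log, so winding +2 contributes (-8)*(2)*2*pi*i = -(32)*pi*i.
(-3/13)*log(1 - ψ/(-10/7)): each positive loop around -10/7 adds 2*pi*i to the log, so winding -2 contributes (-3/13)*(-2)*2*pi*i = (12/13)*pi*i.
Summing the contributions at ψ = -5/11 gives -(404/13)*pi*i.


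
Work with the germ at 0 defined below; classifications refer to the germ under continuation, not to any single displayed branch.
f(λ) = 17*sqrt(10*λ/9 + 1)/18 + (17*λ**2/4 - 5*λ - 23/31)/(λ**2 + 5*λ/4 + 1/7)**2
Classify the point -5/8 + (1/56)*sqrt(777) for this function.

The denominator factor λ**2 + 5*λ/4 + 1/7 vanishes at -5/8 + (1/56)*sqrt(777) and appears to the power 2; the numerator there equals 141553/27776 - (165/896)*sqrt(777), nonzero, and no other factor vanishes.
The branch terms are analytic at this point.
Hence a pole whose order is the multiplicity, 2.

The point is a pole of order 2.


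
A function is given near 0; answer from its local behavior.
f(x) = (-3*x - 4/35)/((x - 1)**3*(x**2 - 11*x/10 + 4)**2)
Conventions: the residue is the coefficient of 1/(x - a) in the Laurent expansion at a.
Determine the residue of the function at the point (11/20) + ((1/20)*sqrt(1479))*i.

The residue is (-440810/5398029) - ((86410690/145776172269)*sqrt(1479))*i.

The factor x**2 - 11*x/10 + 4 splits as (x - a)(x - a') with a = (11/20) + ((1/20)*sqrt(1479))*i, a' = (11/20) - ((1/20)*sqrt(1479))*i. At the order-2 pole a set g(x) = (x - a)^2*f(x) = [(-3*x - 4/35)/(x - 1)**3] / (x - a')^2.
Order-2 pole: residue = g'(a); g'((11/20) + ((1/20)*sqrt(1479))*i) = (-440810/5398029) - ((86410690/145776172269)*sqrt(1479))*i, so the residue is (-440810/5398029) - ((86410690/145776172269)*sqrt(1479))*i.


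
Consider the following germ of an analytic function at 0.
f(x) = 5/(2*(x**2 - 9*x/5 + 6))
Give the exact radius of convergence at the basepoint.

Denominator factor (x**2 - 9*x/5 + 6): discriminant -519/25, complex-conjugate roots (9/10) + ((1/10)*sqrt(519))*i and (9/10) - ((1/10)*sqrt(519))*i; poles of order 1, moduli sqrt(6) and sqrt(6).
The radius of convergence is the smallest modulus among the singular points: sqrt(6).

The radius of convergence is sqrt(6).


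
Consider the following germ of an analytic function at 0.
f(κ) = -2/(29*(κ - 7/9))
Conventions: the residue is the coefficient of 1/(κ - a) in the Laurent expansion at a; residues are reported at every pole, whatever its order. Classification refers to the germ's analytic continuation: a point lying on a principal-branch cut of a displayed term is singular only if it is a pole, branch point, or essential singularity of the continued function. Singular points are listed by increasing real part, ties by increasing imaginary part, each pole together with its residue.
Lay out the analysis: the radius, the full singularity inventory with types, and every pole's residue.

Radius of convergence at 0: 7/9.
At 7/9: a pole of order 1; residue -2/29.

Denominator factor (κ - 7/9): pole of order 1 at 7/9, modulus 7/9.
The radius of convergence is the smallest modulus among the singular points: 7/9.
At the order-1 pole 7/9 set g(κ) = (κ - (7/9))*f(κ) = -2/29.
Simple pole: residue = g(a) at a = 7/9, which is -2/29.


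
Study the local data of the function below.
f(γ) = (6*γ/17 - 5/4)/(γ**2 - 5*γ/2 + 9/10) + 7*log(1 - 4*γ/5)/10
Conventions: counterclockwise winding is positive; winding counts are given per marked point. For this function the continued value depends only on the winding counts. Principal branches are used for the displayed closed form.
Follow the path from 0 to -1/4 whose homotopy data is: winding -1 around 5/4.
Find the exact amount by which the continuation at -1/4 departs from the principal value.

Continued minus principal equals -(7/5)*pi*i.

The rational part is single-valued and drops out of the difference; each branch term changes only by its own monodromy.
(7/10)*log(1 - γ/(5/4)): each positive loop around 5/4 adds 2*pi*i to the log, so winding -1 contributes (7/10)*(-1)*2*pi*i = -(7/5)*pi*i.
Summing the contributions at γ = -1/4 gives -(7/5)*pi*i.


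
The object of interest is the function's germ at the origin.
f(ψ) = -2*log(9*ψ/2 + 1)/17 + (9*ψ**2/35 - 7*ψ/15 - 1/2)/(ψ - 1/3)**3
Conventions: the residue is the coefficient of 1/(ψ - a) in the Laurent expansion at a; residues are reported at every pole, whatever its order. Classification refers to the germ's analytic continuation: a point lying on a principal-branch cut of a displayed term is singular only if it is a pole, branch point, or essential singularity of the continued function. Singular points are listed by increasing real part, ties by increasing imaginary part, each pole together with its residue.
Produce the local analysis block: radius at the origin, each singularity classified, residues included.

Radius of convergence at 0: 2/9.
At -2/9: a logarithmic branch point.
At 1/3: a pole of order 3; residue 9/35.

Denominator factor (ψ - 1/3)^3: pole of order 3 at 1/3, modulus 1/3.
Branch term (-2/17)*log(1 - ψ/(-2/9)): its argument vanishes at ψ = -2/9, a logarithmic branch point, modulus 2/9.
The radius of convergence is the smallest modulus among the singular points: 2/9.
The branch term is analytic at 1/3 and contributes nothing to the residue; only the rational part matters.
At the order-3 pole 1/3 set g(ψ) = (ψ - (1/3))^3*(rational part) = 9*ψ**2/35 - 7*ψ/15 - 1/2.
Order-3 pole: residue = g''(a)/2; g''(1/3) = 18/35, so the residue is 9/35.
List the singular points by increasing real part (a conjugate pair: the negative imaginary part first).


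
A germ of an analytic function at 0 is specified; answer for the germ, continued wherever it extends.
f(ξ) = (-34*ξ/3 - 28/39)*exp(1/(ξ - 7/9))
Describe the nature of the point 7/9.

The exponent 1/(ξ - (7/9)) has a pole at 7/9, so exp(1/(ξ - (7/9))) takes every nonzero value near it: an essential singularity (not a pole of any order).

The point is an essential singularity.


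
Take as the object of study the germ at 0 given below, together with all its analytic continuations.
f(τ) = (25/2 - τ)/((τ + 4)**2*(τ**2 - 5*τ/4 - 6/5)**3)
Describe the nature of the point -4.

The denominator factor τ + 4 vanishes at -4 and appears to the power 2; the numerator there equals 33/2, nonzero, and no other factor vanishes.
Hence a pole whose order is the multiplicity, 2.

The point is a pole of order 2.


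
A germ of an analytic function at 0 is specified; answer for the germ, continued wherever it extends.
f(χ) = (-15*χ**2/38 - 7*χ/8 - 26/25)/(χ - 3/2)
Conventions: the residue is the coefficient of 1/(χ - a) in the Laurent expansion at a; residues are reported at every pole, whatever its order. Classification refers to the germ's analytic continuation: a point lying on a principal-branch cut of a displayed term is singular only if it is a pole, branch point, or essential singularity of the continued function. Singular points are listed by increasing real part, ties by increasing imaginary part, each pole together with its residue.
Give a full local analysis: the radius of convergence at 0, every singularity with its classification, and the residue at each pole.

Radius of convergence at 0: 3/2.
At 3/2: a pole of order 1; residue -24629/7600.

Denominator factor (χ - 3/2): pole of order 1 at 3/2, modulus 3/2.
The radius of convergence is the smallest modulus among the singular points: 3/2.
At the order-1 pole 3/2 set g(χ) = (χ - (3/2))*f(χ) = -15*χ**2/38 - 7*χ/8 - 26/25.
Simple pole: residue = g(a) at a = 3/2, which is -24629/7600.


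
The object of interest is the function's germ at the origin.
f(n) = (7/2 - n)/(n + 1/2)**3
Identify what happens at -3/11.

Denominator factors: n + 1/2 = 5/22 at n = -3/11 — none vanishes.
So the germ continues analytically to -3/11.

The point is a regular point.


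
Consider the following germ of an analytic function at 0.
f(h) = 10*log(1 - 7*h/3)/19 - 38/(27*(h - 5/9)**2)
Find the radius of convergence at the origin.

The radius of convergence is 3/7.

Denominator factor (h - 5/9)^2: pole of order 2 at 5/9, modulus 5/9.
Branch term (10/19)*log(1 - h/(3/7)): its argument vanishes at h = 3/7, a logarithmic branch point, modulus 3/7.
The radius of convergence is the smallest modulus among the singular points: 3/7.


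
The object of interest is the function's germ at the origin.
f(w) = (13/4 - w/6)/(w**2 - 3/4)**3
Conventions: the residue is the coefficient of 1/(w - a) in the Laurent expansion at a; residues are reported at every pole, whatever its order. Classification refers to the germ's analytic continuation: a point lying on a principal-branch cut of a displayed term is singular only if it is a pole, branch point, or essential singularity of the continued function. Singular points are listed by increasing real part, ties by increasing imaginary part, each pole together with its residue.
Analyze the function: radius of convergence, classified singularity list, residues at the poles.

Denominator factor (w**2 - 3/4)^3: discriminant 3, real irrational roots (1/2)*sqrt(3) and -(1/2)*sqrt(3); poles of order 3, moduli (1/2)*sqrt(3) and (1/2)*sqrt(3).
The radius of convergence is the smallest modulus among the singular points: (1/2)*sqrt(3).
The factor w**2 - 3/4 splits as (w - a)(w - a') with a = -(1/2)*sqrt(3), a' = (1/2)*sqrt(3). At the order-3 pole a set g(w) = (w - a)^3*f(w) = [13/4 - w/6] / (w - a')^3.
Order-3 pole: residue = g''(a)/2; g''(-(1/2)*sqrt(3)) = -(13/9)*sqrt(3), so the residue is -(13/18)*sqrt(3).
The factor w**2 - 3/4 splits as (w - a)(w - a') with a = (1/2)*sqrt(3), a' = -(1/2)*sqrt(3). At the order-3 pole a set g(w) = (w - a)^3*f(w) = [13/4 - w/6] / (w - a')^3.
Order-3 pole: residue = g''(a)/2; g''((1/2)*sqrt(3)) = (13/9)*sqrt(3), so the residue is (13/18)*sqrt(3).
List the singular points by increasing real part (a conjugate pair: the negative imaginary part first).

Radius of convergence at 0: (1/2)*sqrt(3).
At -(1/2)*sqrt(3): a pole of order 3; residue -(13/18)*sqrt(3).
At (1/2)*sqrt(3): a pole of order 3; residue (13/18)*sqrt(3).


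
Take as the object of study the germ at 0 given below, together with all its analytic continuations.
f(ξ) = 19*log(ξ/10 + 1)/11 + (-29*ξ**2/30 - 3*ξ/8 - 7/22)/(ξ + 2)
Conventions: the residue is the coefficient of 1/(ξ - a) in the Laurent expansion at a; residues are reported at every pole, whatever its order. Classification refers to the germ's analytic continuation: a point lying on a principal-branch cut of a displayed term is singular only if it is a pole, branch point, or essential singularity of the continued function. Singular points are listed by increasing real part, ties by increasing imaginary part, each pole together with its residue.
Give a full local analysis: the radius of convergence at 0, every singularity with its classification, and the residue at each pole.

Denominator factor (ξ + 2): pole of order 1 at -2, modulus 2.
Branch term (19/11)*log(1 - ξ/(-10)): its argument vanishes at ξ = -10, a logarithmic branch point, modulus 10.
The radius of convergence is the smallest modulus among the singular points: 2.
The branch term is analytic at -2 and contributes nothing to the residue; only the rational part matters.
At the order-1 pole -2 set g(ξ) = (ξ - (-2))*(rational part) = -29*ξ**2/30 - 3*ξ/8 - 7/22.
Simple pole: residue = g(a) at a = -2, which is -2267/660.
List the singular points by increasing real part (a conjugate pair: the negative imaginary part first).

Radius of convergence at 0: 2.
At -10: a logarithmic branch point.
At -2: a pole of order 1; residue -2267/660.


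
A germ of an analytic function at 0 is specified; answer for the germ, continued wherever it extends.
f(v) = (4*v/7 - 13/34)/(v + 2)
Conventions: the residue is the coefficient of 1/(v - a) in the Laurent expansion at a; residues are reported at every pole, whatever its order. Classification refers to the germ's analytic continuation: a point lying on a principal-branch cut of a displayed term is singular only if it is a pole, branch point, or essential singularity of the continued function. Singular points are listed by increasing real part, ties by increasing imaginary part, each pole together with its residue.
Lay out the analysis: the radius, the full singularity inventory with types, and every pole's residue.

Radius of convergence at 0: 2.
At -2: a pole of order 1; residue -363/238.

Denominator factor (v + 2): pole of order 1 at -2, modulus 2.
The radius of convergence is the smallest modulus among the singular points: 2.
At the order-1 pole -2 set g(v) = (v - (-2))*f(v) = 4*v/7 - 13/34.
Simple pole: residue = g(a) at a = -2, which is -363/238.


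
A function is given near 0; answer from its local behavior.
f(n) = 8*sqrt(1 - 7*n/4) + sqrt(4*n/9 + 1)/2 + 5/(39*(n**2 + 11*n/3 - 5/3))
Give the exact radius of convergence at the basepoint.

Denominator factor (n**2 + 11*n/3 - 5/3): discriminant 181/9, real irrational roots -11/6 + (1/6)*sqrt(181) and -11/6 - (1/6)*sqrt(181); poles of order 1, moduli -11/6 + (1/6)*sqrt(181) and 11/6 + (1/6)*sqrt(181).
Branch term (1/2)*sqrt(1 - n/(-9/4)): its argument vanishes at n = -9/4, a square-root branch point, modulus 9/4.
Branch term (8)*sqrt(1 - n/(4/7)): its argument vanishes at n = 4/7, a square-root branch point, modulus 4/7.
The radius of convergence is the smallest modulus among the singular points: -11/6 + (1/6)*sqrt(181).

The radius of convergence is -11/6 + (1/6)*sqrt(181).


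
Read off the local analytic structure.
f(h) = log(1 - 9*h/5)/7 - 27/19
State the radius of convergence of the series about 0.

Branch term (1/7)*log(1 - h/(5/9)): its argument vanishes at h = 5/9, a logarithmic branch point, modulus 5/9.
The radius of convergence is the smallest modulus among the singular points: 5/9.

The radius of convergence is 5/9.


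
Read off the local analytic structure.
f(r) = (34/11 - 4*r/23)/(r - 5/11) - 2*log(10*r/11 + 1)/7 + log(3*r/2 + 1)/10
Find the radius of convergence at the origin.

The radius of convergence is 5/11.

Denominator factor (r - 5/11): pole of order 1 at 5/11, modulus 5/11.
Branch term (-2/7)*log(1 - r/(-11/10)): its argument vanishes at r = -11/10, a logarithmic branch point, modulus 11/10.
Branch term (1/10)*log(1 - r/(-2/3)): its argument vanishes at r = -2/3, a logarithmic branch point, modulus 2/3.
The radius of convergence is the smallest modulus among the singular points: 5/11.


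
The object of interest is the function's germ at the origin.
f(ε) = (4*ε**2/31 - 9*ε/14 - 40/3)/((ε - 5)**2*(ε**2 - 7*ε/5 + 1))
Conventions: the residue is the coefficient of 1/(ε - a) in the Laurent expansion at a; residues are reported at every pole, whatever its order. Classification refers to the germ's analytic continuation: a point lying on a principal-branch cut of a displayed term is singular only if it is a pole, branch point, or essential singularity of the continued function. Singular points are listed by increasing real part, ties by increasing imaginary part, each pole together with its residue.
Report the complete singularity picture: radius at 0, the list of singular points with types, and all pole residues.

Radius of convergence at 0: 1.
At (7/10) - ((1/10)*sqrt(51))*i: a pole of order 1; residue (-41296/235011) - ((1600441/23971122)*sqrt(51))*i.
At (7/10) + ((1/10)*sqrt(51))*i: a pole of order 1; residue (-41296/235011) + ((1600441/23971122)*sqrt(51))*i.
At 5: a pole of order 2; residue 82592/235011.

Denominator factor (ε**2 - 7*ε/5 + 1): discriminant -51/25, complex-conjugate roots (7/10) + ((1/10)*sqrt(51))*i and (7/10) - ((1/10)*sqrt(51))*i; poles of order 1, moduli 1 and 1.
Denominator factor (ε - 5)^2: pole of order 2 at 5, modulus 5.
The radius of convergence is the smallest modulus among the singular points: 1.
The factor ε**2 - 7*ε/5 + 1 splits as (ε - a)(ε - a') with a = (7/10) - ((1/10)*sqrt(51))*i, a' = (7/10) + ((1/10)*sqrt(51))*i. At the order-1 pole a set g(ε) = (ε - a)*f(ε) = [(4*ε**2/31 - 9*ε/14 - 40/3)/(ε - 5)**2] / (ε - a').
Simple pole: residue = g(a) at a = (7/10) - ((1/10)*sqrt(51))*i, which is (-41296/235011) - ((1600441/23971122)*sqrt(51))*i.
The factor ε**2 - 7*ε/5 + 1 splits as (ε - a)(ε - a') with a = (7/10) + ((1/10)*sqrt(51))*i, a' = (7/10) - ((1/10)*sqrt(51))*i. At the order-1 pole a set g(ε) = (ε - a)*f(ε) = [(4*ε**2/31 - 9*ε/14 - 40/3)/(ε - 5)**2] / (ε - a').
Simple pole: residue = g(a) at a = (7/10) + ((1/10)*sqrt(51))*i, which is (-41296/235011) + ((1600441/23971122)*sqrt(51))*i.
At the order-2 pole 5 set g(ε) = (ε - (5))^2*f(ε) = (4*ε**2/31 - 9*ε/14 - 40/3)/(ε**2 - 7*ε/5 + 1).
Order-2 pole: residue = g'(a); g'(5) = 82592/235011, so the residue is 82592/235011.
List the singular points by increasing real part (a conjugate pair: the negative imaginary part first).


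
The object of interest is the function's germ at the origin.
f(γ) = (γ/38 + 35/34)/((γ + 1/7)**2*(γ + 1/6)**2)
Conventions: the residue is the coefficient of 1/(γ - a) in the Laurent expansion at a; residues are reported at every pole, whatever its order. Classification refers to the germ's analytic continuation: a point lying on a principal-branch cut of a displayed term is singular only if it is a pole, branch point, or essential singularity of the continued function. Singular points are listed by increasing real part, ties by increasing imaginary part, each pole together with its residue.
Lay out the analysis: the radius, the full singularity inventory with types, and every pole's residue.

Denominator factor (γ + 1/7)^2: pole of order 2 at -1/7, modulus 1/7.
Denominator factor (γ + 1/6)^2: pole of order 2 at -1/6, modulus 1/6.
The radius of convergence is the smallest modulus among the singular points: 1/7.
At the order-2 pole -1/6 set g(γ) = (γ - (-1/6))^2*f(γ) = (γ/38 + 35/34)/(γ + 1/7)**2.
Order-2 pole: residue = g'(a); g'(-1/6) = 49073598/323, so the residue is 49073598/323.
At the order-2 pole -1/7 set g(γ) = (γ - (-1/7))^2*f(γ) = (γ/38 + 35/34)/(γ + 1/6)**2.
Order-2 pole: residue = g'(a); g'(-1/7) = -49073598/323, so the residue is -49073598/323.
List the singular points by increasing real part (a conjugate pair: the negative imaginary part first).

Radius of convergence at 0: 1/7.
At -1/6: a pole of order 2; residue 49073598/323.
At -1/7: a pole of order 2; residue -49073598/323.


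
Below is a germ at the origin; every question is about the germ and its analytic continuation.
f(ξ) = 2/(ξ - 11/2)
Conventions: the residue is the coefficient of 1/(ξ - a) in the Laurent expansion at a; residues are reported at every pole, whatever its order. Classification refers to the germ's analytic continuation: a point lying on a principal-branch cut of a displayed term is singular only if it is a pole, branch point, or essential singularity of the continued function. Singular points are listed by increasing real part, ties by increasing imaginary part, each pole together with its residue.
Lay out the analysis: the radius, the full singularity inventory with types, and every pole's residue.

Radius of convergence at 0: 11/2.
At 11/2: a pole of order 1; residue 2.

Denominator factor (ξ - 11/2): pole of order 1 at 11/2, modulus 11/2.
The radius of convergence is the smallest modulus among the singular points: 11/2.
At the order-1 pole 11/2 set g(ξ) = (ξ - (11/2))*f(ξ) = 2.
Simple pole: residue = g(a) at a = 11/2, which is 2.


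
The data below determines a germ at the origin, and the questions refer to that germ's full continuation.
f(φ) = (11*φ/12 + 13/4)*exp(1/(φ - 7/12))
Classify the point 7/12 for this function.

The exponent 1/(φ - (7/12)) has a pole at 7/12, so exp(1/(φ - (7/12))) takes every nonzero value near it: an essential singularity (not a pole of any order).

The point is an essential singularity.


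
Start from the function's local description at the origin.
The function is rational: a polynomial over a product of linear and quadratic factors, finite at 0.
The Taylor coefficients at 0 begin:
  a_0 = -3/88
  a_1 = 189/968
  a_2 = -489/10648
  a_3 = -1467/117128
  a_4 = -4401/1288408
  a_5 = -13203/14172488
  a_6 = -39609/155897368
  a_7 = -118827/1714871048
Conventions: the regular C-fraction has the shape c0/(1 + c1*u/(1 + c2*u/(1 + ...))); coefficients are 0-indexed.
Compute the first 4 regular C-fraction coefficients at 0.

The regular C-fraction coefficients are [-3/88, 63/11, -346/63, 2608/119889].

Taylor coefficients (read off): a_0 = -3/88, a_1 = 189/968, a_2 = -489/10648, a_3 = -1467/117128.
c0 = a_0 = -3/88. Peel one level at a time: if S = 1 + c*u/S' with S'(0) = 1, then c is the u-coefficient of S and S' = c*u/(S - 1).
S_1 = c0/f = 1 + (63/11)*u + (346/11)*u^2 + ...; c1 = 63/11.
S_2 = c1*u/(S_1 - 1) = 1 + (-346/63)*u + (5216/43659)*u^2 + ...; c2 = -346/63.
S_3 = c2*u/(S_2 - 1) = 1 + (2608/119889)*u + ...; c3 = 2608/119889.


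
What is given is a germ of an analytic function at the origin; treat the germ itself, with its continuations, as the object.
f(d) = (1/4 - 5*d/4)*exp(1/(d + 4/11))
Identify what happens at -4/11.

The exponent 1/(d - (-4/11)) has a pole at -4/11, so exp(1/(d - (-4/11))) takes every nonzero value near it: an essential singularity (not a pole of any order).

The point is an essential singularity.


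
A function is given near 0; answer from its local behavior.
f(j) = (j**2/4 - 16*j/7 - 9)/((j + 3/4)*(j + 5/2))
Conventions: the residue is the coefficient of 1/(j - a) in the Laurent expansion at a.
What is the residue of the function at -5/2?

The residue is 193/196.

At the order-1 pole -5/2 set g(j) = (j - (-5/2))*f(j) = (j**2/4 - 16*j/7 - 9)/(j + 3/4).
Simple pole: residue = g(a) at a = -5/2, which is 193/196.


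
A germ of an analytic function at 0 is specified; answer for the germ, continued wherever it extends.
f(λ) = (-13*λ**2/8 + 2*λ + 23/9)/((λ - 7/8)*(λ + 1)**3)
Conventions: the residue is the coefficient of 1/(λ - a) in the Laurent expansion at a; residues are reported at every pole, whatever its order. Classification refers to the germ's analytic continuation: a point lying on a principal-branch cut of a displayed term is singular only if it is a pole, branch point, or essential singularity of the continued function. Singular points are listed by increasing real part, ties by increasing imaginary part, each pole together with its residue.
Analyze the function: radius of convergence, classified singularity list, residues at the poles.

Radius of convergence at 0: 7/8.
At -1: a pole of order 3; residue -14107/30375.
At 7/8: a pole of order 1; residue 14107/30375.

Denominator factor (λ + 1)^3: pole of order 3 at -1, modulus 1.
Denominator factor (λ - 7/8): pole of order 1 at 7/8, modulus 7/8.
The radius of convergence is the smallest modulus among the singular points: 7/8.
At the order-3 pole -1 set g(λ) = (λ - (-1))^3*f(λ) = (-13*λ**2/8 + 2*λ + 23/9)/(λ - 7/8).
Order-3 pole: residue = g''(a)/2; g''(-1) = -28214/30375, so the residue is -14107/30375.
At the order-1 pole 7/8 set g(λ) = (λ - (7/8))*f(λ) = (-13*λ**2/8 + 2*λ + 23/9)/(λ + 1)**3.
Simple pole: residue = g(a) at a = 7/8, which is 14107/30375.
List the singular points by increasing real part (a conjugate pair: the negative imaginary part first).


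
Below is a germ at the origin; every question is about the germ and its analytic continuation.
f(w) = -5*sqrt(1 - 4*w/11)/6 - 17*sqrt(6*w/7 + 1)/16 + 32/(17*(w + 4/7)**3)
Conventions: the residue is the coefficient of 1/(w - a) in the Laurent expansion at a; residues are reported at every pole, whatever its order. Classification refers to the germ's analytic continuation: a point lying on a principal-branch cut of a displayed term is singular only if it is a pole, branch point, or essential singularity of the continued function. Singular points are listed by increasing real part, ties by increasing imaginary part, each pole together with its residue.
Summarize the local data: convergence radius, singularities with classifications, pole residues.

Radius of convergence at 0: 4/7.
At -7/6: an algebraic (square-root) branch point.
At -4/7: a pole of order 3; residue 0.
At 11/4: an algebraic (square-root) branch point.

Denominator factor (w + 4/7)^3: pole of order 3 at -4/7, modulus 4/7.
Branch term (-17/16)*sqrt(1 - w/(-7/6)): its argument vanishes at w = -7/6, a square-root branch point, modulus 7/6.
Branch term (-5/6)*sqrt(1 - w/(11/4)): its argument vanishes at w = 11/4, a square-root branch point, modulus 11/4.
The radius of convergence is the smallest modulus among the singular points: 4/7.
The branch terms are analytic at -4/7 and contribute nothing to the residue; only the rational part matters.
At the order-3 pole -4/7 set g(w) = (w - (-4/7))^3*(rational part) = 32/17.
Order-3 pole: residue = g''(a)/2; g''(-4/7) = 0, so the residue is 0.
List the singular points by increasing real part (a conjugate pair: the negative imaginary part first).


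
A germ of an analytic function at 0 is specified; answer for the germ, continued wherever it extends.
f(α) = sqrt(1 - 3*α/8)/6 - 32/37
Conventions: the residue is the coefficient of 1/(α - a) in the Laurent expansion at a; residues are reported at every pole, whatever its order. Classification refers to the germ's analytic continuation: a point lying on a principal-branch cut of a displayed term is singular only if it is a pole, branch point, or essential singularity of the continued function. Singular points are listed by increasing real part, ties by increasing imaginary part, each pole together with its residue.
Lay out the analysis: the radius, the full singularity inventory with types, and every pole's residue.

Branch term (1/6)*sqrt(1 - α/(8/3)): its argument vanishes at α = 8/3, a square-root branch point, modulus 8/3.
The radius of convergence is the smallest modulus among the singular points: 8/3.

Radius of convergence at 0: 8/3.
At 8/3: an algebraic (square-root) branch point.


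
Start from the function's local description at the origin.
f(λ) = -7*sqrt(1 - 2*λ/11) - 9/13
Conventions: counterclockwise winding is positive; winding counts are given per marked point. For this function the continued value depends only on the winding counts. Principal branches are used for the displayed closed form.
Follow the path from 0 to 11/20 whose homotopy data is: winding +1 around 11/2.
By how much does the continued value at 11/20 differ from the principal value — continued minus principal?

The rational part is single-valued and drops out of the difference; each branch term changes only by its own monodromy.
(-7)*sqrt(1 - λ/(11/2)): winding +1 is odd, the square root flips sign, contributing -2*(-7)*sqrt(1 - (11/20)/(11/2)) = -2*(-7)*sqrt(9/10) = (21/5)*sqrt(10).
Summing the contributions at λ = 11/20 gives (21/5)*sqrt(10).

Continued minus principal equals (21/5)*sqrt(10).


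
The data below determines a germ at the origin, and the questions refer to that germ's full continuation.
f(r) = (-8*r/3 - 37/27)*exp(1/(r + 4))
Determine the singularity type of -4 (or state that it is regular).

The point is an essential singularity.

The exponent 1/(r - (-4)) has a pole at -4, so exp(1/(r - (-4))) takes every nonzero value near it: an essential singularity (not a pole of any order).


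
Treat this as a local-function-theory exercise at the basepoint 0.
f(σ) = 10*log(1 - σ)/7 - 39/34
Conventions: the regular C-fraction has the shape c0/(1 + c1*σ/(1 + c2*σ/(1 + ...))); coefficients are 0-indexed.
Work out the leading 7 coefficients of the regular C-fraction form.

The regular C-fraction coefficients are [-39/34, -340/273, 407/546, 91/814, -249/407, -407/3735, -2921/7470].

Taylor coefficients (expand at 0): a_0 = -39/34, a_1 = -10/7, a_2 = -5/7, a_3 = -10/21, a_4 = -5/14, a_5 = -2/7, a_6 = -5/21.
c0 = a_0 = -39/34. Peel one level at a time: if S = 1 + c*σ/S' with S'(0) = 1, then c is the σ-coefficient of S and S' = c*σ/(S - 1).
S_1 = c0/f = 1 + (-340/273)*σ + (69190/74529)*σ^2 + ...; c1 = -340/273.
S_2 = c1*σ/(S_1 - 1) = 1 + (407/546)*σ + (-1/12)*σ^2 + ...; c2 = 407/546.
S_3 = c2*σ/(S_2 - 1) = 1 + (91/814)*σ + (22659/331298)*σ^2 + ...; c3 = 91/814.
S_4 = c3*σ/(S_3 - 1) = 1 + (-249/407)*σ + (-1/15)*σ^2 + ...; c4 = -249/407.
S_5 = c4*σ/(S_4 - 1) = 1 + (-407/3735)*σ + (-1188847/27900450)*σ^2 + ...; c5 = -407/3735.
S_6 = c5*σ/(S_5 - 1) = 1 + (-2921/7470)*σ + ...; c6 = -2921/7470.


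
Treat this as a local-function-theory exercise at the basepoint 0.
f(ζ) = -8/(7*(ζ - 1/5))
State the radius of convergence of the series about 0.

The radius of convergence is 1/5.

Denominator factor (ζ - 1/5): pole of order 1 at 1/5, modulus 1/5.
The radius of convergence is the smallest modulus among the singular points: 1/5.


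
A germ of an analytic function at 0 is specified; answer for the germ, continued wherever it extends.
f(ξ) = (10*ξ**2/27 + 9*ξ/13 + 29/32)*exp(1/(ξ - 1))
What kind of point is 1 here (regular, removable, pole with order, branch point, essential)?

The point is an essential singularity.

The exponent 1/(ξ - (1)) has a pole at 1, so exp(1/(ξ - (1))) takes every nonzero value near it: an essential singularity (not a pole of any order).


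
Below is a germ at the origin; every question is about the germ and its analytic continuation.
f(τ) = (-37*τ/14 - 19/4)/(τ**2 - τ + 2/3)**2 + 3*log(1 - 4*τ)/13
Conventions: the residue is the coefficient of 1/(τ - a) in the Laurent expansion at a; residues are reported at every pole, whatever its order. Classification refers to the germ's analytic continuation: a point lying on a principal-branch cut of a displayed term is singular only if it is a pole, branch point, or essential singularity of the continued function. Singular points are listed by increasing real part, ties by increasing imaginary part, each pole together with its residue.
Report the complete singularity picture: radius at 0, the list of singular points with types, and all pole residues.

Radius of convergence at 0: 1/4.
At 1/4: a logarithmic branch point.
At (1/2) - ((1/6)*sqrt(15))*i: a pole of order 2; residue -((51/35)*sqrt(15))*i.
At (1/2) + ((1/6)*sqrt(15))*i: a pole of order 2; residue ((51/35)*sqrt(15))*i.

Denominator factor (τ**2 - τ + 2/3)^2: discriminant -5/3, complex-conjugate roots (1/2) + ((1/6)*sqrt(15))*i and (1/2) - ((1/6)*sqrt(15))*i; poles of order 2, moduli (1/3)*sqrt(6) and (1/3)*sqrt(6).
Branch term (3/13)*log(1 - τ/(1/4)): its argument vanishes at τ = 1/4, a logarithmic branch point, modulus 1/4.
The radius of convergence is the smallest modulus among the singular points: 1/4.
The branch term is analytic at (1/2) - ((1/6)*sqrt(15))*i and contributes nothing to the residue; only the rational part matters.
The factor τ**2 - τ + 2/3 splits as (τ - a)(τ - a') with a = (1/2) - ((1/6)*sqrt(15))*i, a' = (1/2) + ((1/6)*sqrt(15))*i. At the order-2 pole a set g(τ) = (τ - a)^2*(rational part) = [-37*τ/14 - 19/4] / (τ - a')^2.
Order-2 pole: residue = g'(a); g'((1/2) - ((1/6)*sqrt(15))*i) = -((51/35)*sqrt(15))*i, so the residue is -((51/35)*sqrt(15))*i.
The branch term is analytic at (1/2) + ((1/6)*sqrt(15))*i and contributes nothing to the residue; only the rational part matters.
The factor τ**2 - τ + 2/3 splits as (τ - a)(τ - a') with a = (1/2) + ((1/6)*sqrt(15))*i, a' = (1/2) - ((1/6)*sqrt(15))*i. At the order-2 pole a set g(τ) = (τ - a)^2*(rational part) = [-37*τ/14 - 19/4] / (τ - a')^2.
Order-2 pole: residue = g'(a); g'((1/2) + ((1/6)*sqrt(15))*i) = ((51/35)*sqrt(15))*i, so the residue is ((51/35)*sqrt(15))*i.
List the singular points by increasing real part (a conjugate pair: the negative imaginary part first).


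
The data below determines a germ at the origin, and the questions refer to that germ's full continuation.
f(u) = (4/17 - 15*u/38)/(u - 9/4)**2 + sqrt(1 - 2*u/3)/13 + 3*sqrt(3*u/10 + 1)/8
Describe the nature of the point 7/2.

Denominator factors: u - 9/4 = 5/4 at u = 7/2 — none vanishes.
Branch term sqrt(1 - u/(-10/3)): argument at 7/2 is 41/20, nonzero, so 7/2 is not its branch point (a point on a principal cut is still regular for the continued germ).
Branch term sqrt(1 - u/(3/2)): argument at 7/2 is -4/3, nonzero, so 7/2 is not its branch point (a point on a principal cut is still regular for the continued germ).
So the germ continues analytically to 7/2.

The point is a regular point.


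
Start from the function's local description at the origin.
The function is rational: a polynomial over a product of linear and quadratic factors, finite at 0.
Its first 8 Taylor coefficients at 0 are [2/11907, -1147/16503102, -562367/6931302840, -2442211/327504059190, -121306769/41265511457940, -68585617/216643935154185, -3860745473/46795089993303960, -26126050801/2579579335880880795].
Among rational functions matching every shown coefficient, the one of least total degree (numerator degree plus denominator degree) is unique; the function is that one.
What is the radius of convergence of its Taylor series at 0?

No rational of total degree below 6 reproduces all 8 coefficients; solving the [2/4] Pade equations on them gives f(λ) = (-13*λ**2/40 - 7*λ/22 + 2/3)/((λ - 7)**2*(λ + 9)**2), whose expansion matches every shown term.
Denominator factor (λ - 7)^2: pole of order 2 at 7, modulus 7.
Denominator factor (λ + 9)^2: pole of order 2 at -9, modulus 9.
The radius of convergence is the smallest modulus among the singular points: 7.

The radius of convergence is 7.


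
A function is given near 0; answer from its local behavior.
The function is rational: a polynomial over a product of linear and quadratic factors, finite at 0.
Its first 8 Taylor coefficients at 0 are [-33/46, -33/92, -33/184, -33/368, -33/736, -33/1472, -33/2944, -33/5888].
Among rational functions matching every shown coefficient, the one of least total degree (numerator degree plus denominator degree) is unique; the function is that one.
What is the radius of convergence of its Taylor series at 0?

No rational of total degree below 1 reproduces all 8 coefficients; solving the [0/1] Pade equations on them gives f(w) = 33/(23*(w - 2)), whose expansion matches every shown term.
Denominator factor (w - 2): pole of order 1 at 2, modulus 2.
The radius of convergence is the smallest modulus among the singular points: 2.

The radius of convergence is 2.


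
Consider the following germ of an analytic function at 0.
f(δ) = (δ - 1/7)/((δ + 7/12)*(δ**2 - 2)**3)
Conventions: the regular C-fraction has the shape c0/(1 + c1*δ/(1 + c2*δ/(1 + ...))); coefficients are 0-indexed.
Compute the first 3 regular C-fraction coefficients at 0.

The regular C-fraction coefficients are [3/98, 61/7, -833/122].

Taylor coefficients (expand at 0): a_0 = 3/98, a_1 = -183/686, a_2 = 4833/9604.
c0 = a_0 = 3/98. Peel one level at a time: if S = 1 + c*δ/S' with S'(0) = 1, then c is the δ-coefficient of S and S' = c*δ/(S - 1).
S_1 = c0/f = 1 + (61/7)*δ + (119/2)*δ^2 + ...; c1 = 61/7.
S_2 = c1*δ/(S_1 - 1) = 1 + (-833/122)*δ + ...; c2 = -833/122.


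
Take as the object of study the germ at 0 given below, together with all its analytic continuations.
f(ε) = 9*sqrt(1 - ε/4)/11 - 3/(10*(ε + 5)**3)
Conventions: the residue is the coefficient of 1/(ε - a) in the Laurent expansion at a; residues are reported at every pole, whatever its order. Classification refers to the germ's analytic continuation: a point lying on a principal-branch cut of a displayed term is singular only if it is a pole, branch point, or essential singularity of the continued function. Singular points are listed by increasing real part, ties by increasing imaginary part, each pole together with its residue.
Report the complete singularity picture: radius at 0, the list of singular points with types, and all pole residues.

Radius of convergence at 0: 4.
At -5: a pole of order 3; residue 0.
At 4: an algebraic (square-root) branch point.

Denominator factor (ε + 5)^3: pole of order 3 at -5, modulus 5.
Branch term (9/11)*sqrt(1 - ε/(4)): its argument vanishes at ε = 4, a square-root branch point, modulus 4.
The radius of convergence is the smallest modulus among the singular points: 4.
The branch term is analytic at -5 and contributes nothing to the residue; only the rational part matters.
At the order-3 pole -5 set g(ε) = (ε - (-5))^3*(rational part) = -3/10.
Order-3 pole: residue = g''(a)/2; g''(-5) = 0, so the residue is 0.
List the singular points by increasing real part (a conjugate pair: the negative imaginary part first).
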